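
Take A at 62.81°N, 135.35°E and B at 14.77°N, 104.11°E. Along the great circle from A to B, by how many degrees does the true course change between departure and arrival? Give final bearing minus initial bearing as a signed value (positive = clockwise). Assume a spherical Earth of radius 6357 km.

-21.7°

At departure: θ₁ = atan2(sin Δλ cos φ₂, cos φ₁ sin φ₂ − sin φ₁ cos φ₂ cos Δλ) = 219.02°
At arrival: θ₂ = atan2(sin Δλ cos φ₁, −cos φ₂ sin φ₁ + sin φ₂ cos φ₁ cos Δλ) = 197.31°
Δθ = θ₂ − θ₁ = -21.7°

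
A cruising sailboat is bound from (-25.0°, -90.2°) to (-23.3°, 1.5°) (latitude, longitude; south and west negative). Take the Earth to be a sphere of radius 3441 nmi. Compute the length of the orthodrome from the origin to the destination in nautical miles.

4913 nmi

cos σ = sin φ₁ sin φ₂ + cos φ₁ cos φ₂ cos Δλ
      = sin(-25.00°)sin(-23.30°) + cos(-25.00°)cos(-23.30°)cos(91.70°) = 0.1425
σ = 81.809° → d = Rσ = 3441·1.42784 = 4913 nmi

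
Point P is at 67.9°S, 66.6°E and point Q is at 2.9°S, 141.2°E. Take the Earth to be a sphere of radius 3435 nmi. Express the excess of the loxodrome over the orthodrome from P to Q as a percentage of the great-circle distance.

Great circle: σ = 1.4236 rad → d_gc = Rσ = 4890.1 nmi
Rhumb: Δφ = +1.1345, Δλ = +1.3020, Δψ = +1.5827, q = Δφ/Δψ = 0.7168 → d_rh = R√(Δφ²+q²Δλ²) = 5046.1 nmi
Excess = (5046.1 − 4890.1) / 4890.1 = 156.0 / 4890.1 = 3.19% ≈ 3.2%

3.2%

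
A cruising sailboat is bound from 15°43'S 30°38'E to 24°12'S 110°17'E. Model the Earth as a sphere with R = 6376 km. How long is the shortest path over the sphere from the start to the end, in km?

cos σ = sin φ₁ sin φ₂ + cos φ₁ cos φ₂ cos Δλ
      = sin(-15.72°)sin(-24.20°) + cos(-15.72°)cos(-24.20°)cos(79.65°) = 0.2688
σ = 74.408° → d = Rσ = 6376·1.29866 = 8280 km

8280 km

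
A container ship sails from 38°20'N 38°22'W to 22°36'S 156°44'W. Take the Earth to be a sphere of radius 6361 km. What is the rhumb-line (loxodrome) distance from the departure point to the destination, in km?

Rhumb course C = atan2(Δλ, Δψ) with Δψ = ln[tan(π/4+φ₂/2)/tan(π/4+φ₁/2)] = -1.1305, Δλ = -2.0659 → C = 241.31°
d = R·|Δφ| / |cos C| = 6361·1.06349 / 0.48004 = 14092 km

14092 km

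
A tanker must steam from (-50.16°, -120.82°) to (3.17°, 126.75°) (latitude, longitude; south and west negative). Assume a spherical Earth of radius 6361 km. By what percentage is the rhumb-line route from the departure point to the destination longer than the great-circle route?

Great circle: σ = 1.8614 rad → d_gc = Rσ = 11840.3 km
Rhumb: Δφ = +0.9308, Δλ = -1.9623, Δψ = +1.0704, q = Δφ/Δψ = 0.8696 → d_rh = R√(Δφ²+q²Δλ²) = 12363.9 km
Excess = (12363.9 − 11840.3) / 11840.3 = 523.6 / 11840.3 = 4.42% ≈ 4.4%

4.4%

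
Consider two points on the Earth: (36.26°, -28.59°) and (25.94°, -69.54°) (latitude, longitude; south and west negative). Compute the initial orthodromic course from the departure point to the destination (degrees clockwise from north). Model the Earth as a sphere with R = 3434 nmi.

265.2°

θ = atan2( sin Δλ·cos φ₂ ,  cos φ₁ sin φ₂ − sin φ₁ cos φ₂ cos Δλ )
  = atan2(-0.5894, -0.0490) = 265.25°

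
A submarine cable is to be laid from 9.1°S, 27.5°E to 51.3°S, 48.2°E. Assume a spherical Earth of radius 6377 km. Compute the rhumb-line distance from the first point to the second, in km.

Rhumb course C = atan2(Δλ, Δψ) with Δψ = ln[tan(π/4+φ₂/2)/tan(π/4+φ₁/2)] = -0.8870, Δλ = +0.3613 → C = 157.84°
d = R·|Δφ| / |cos C| = 6377·0.73653 / 0.92612 = 5072 km

5072 km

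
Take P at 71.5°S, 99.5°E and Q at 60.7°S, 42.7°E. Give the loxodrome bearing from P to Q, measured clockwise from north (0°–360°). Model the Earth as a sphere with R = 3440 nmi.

295.5°

Meridional parts: M(φ₁)=-1.8149, M(φ₂)=-1.3417 → ΔM = +0.4732;  Δλ = -0.9913 rad
tan C = Δλ / ΔM = -2.0950 → C = 295.52°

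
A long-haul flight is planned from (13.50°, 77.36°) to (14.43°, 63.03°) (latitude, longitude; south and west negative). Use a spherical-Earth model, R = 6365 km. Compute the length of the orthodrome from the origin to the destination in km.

Haversine: a = sin²(Δφ/2)+cos φ₁ cos φ₂ sin²(Δλ/2) = 0.01472;  σ = 2·atan2(√a,√(1−a))
σ = 13.935° → d = Rσ = 6365·0.24322 = 1548 km

1548 km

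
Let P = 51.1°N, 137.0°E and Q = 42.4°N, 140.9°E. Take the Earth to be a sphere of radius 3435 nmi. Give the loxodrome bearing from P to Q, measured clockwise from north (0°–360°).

163.0°

Δψ = ln[tan(π/4+φ₂/2)/tan(π/4+φ₁/2)] = -0.2223
Δλ = +0.0681 rad (taken the short way round)
course = atan2(Δλ, Δψ) = 162.98°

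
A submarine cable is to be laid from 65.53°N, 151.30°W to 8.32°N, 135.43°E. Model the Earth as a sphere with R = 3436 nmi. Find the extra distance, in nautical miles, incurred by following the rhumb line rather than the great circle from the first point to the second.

143 nmi

Great circle: cos σ = sin φ₁ sin φ₂ + cos φ₁ cos φ₂ cos Δλ,  σ = 1.3184 rad → d_gc = 4530.2 nmi
Rhumb line: Δψ = -1.3828, q = Δφ/Δψ = 0.7221, d_rh = R√(Δφ²+q²Δλ²) = 4673.0 nmi
Excess = 4673.0 − 4530.2 = 142.8 ≈ 143 nmi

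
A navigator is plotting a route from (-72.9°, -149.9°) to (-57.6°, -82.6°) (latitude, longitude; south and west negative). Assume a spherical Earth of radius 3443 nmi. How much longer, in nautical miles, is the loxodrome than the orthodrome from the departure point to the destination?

Great circle: cos σ = sin φ₁ sin φ₂ + cos φ₁ cos φ₂ cos Δλ,  σ = 0.5200 rad → d_gc = 1790.5 nmi
Rhumb line: Δψ = +0.6588, q = Δφ/Δψ = 0.4054, d_rh = R√(Δφ²+q²Δλ²) = 1879.5 nmi
Excess = 1879.5 − 1790.5 = 89.0 ≈ 89 nmi

89 nmi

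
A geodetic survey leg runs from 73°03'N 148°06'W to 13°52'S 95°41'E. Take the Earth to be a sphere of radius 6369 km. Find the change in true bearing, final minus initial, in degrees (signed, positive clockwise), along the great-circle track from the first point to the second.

-95.1°

At departure: θ₁ = atan2(sin Δλ cos φ₂, cos φ₁ sin φ₂ − sin φ₁ cos φ₂ cos Δλ) = 291.35°
At arrival: θ₂ = atan2(sin Δλ cos φ₁, −cos φ₂ sin φ₁ + sin φ₂ cos φ₁ cos Δλ) = 196.24°
Δθ = θ₂ − θ₁ = -95.1°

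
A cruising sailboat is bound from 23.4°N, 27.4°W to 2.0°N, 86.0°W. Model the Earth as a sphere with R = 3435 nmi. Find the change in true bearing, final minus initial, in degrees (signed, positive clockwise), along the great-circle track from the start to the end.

-14.3°

Initial bearing θ₁ = atan2(sin Δλ cos φ₂, cos φ₁ sin φ₂ − sin φ₁ cos φ₂ cos Δλ) = 258.42°
Final bearing θ₂ = (initial bearing from the destination back to the start) + 180° = 244.11°
Δθ = θ₂ − θ₁ = -14.3°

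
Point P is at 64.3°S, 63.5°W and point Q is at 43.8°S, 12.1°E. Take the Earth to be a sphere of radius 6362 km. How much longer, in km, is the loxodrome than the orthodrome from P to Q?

Great circle: cos σ = sin φ₁ sin φ₂ + cos φ₁ cos φ₂ cos Δλ,  σ = 0.7933 rad → d_gc = 5046.8 km
Rhumb line: Δψ = +0.6259, q = Δφ/Δψ = 0.5717, d_rh = R√(Δφ²+q²Δλ²) = 5311.4 km
Excess = 5311.4 − 5046.8 = 264.6 ≈ 265 km

265 km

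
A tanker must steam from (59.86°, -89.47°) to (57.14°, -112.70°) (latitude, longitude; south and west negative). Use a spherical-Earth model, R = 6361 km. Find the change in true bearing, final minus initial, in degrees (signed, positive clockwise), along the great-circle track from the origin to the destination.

Initial bearing θ₁ = atan2(sin Δλ cos φ₂, cos φ₁ sin φ₂ − sin φ₁ cos φ₂ cos Δλ) = 267.48°
Final bearing θ₂ = (initial bearing from the destination back to the start) + 180° = 247.59°
Δθ = θ₂ − θ₁ = -19.9°

-19.9°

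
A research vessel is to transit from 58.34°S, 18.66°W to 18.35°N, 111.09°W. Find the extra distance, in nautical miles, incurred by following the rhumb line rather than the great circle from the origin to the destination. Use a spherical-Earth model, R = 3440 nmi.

Great circle: cos σ = sin φ₁ sin φ₂ + cos φ₁ cos φ₂ cos Δλ,  σ = 1.8641 rad → d_gc = 6412.4 nmi
Rhumb line: Δψ = +1.5863, q = Δφ/Δψ = 0.8438, d_rh = R√(Δφ²+q²Δλ²) = 6567.1 nmi
Excess = 6567.1 − 6412.4 = 154.7 ≈ 155 nmi

155 nmi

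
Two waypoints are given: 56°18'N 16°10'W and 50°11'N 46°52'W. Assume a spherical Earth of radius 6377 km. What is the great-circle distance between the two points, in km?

2134 km

Haversine: a = sin²(Δφ/2)+cos φ₁ cos φ₂ sin²(Δλ/2) = 0.02774;  σ = 2·atan2(√a,√(1−a))
σ = 19.176° → d = Rσ = 6377·0.33468 = 2134 km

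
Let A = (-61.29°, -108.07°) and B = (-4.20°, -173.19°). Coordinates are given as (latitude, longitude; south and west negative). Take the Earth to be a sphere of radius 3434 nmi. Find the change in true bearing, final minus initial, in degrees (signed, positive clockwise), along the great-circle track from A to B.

+42.9°

Initial bearing θ₁ = atan2(sin Δλ cos φ₂, cos φ₁ sin φ₂ − sin φ₁ cos φ₂ cos Δλ) = 290.20°
Final bearing θ₂ = (initial bearing from the destination back to the start) + 180° = 333.12°
Δθ = θ₂ − θ₁ = +42.9°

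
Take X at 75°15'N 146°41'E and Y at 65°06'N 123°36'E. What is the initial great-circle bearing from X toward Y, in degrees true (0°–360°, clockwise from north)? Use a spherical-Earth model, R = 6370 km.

229.0°

θ = atan2( sin Δλ·cos φ₂ ,  cos φ₁ sin φ₂ − sin φ₁ cos φ₂ cos Δλ )
  = atan2(-0.1651, -0.1436) = 228.97°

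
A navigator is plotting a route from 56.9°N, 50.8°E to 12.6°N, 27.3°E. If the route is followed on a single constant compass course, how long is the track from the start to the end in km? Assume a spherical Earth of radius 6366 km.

Rhumb course C = atan2(Δλ, Δψ) with Δψ = ln[tan(π/4+φ₂/2)/tan(π/4+φ₁/2)] = -0.9918, Δλ = -0.4102 → C = 202.47°
d = R·|Δφ| / |cos C| = 6366·0.77318 / 0.92409 = 5326 km

5326 km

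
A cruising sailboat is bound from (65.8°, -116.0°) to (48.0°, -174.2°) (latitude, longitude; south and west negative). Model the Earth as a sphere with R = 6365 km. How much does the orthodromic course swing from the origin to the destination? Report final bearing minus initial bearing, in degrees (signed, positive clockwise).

At departure: θ₁ = atan2(sin Δλ cos φ₂, cos φ₁ sin φ₂ − sin φ₁ cos φ₂ cos Δλ) = 268.29°
At arrival: θ₂ = atan2(sin Δλ cos φ₁, −cos φ₂ sin φ₁ + sin φ₂ cos φ₁ cos Δλ) = 217.76°
Δθ = θ₂ − θ₁ = -50.5°

-50.5°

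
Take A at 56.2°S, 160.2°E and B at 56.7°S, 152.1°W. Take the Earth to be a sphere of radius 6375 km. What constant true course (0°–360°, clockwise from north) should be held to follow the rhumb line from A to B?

Δψ = ln[tan(π/4+φ₂/2)/tan(π/4+φ₁/2)] = -0.0158
Δλ = +0.8325 rad (taken the short way round)
course = atan2(Δλ, Δψ) = 91.09°

91.1°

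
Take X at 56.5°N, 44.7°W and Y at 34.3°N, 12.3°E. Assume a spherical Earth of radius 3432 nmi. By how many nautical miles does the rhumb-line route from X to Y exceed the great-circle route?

Great circle: cos σ = sin φ₁ sin φ₂ + cos φ₁ cos φ₂ cos Δλ,  σ = 0.7695 rad → d_gc = 2641.0 nmi
Rhumb line: Δψ = -0.5628, q = Δφ/Δψ = 0.6885, d_rh = R√(Δφ²+q²Δλ²) = 2700.8 nmi
Excess = 2700.8 − 2641.0 = 59.8 ≈ 60 nmi

60 nmi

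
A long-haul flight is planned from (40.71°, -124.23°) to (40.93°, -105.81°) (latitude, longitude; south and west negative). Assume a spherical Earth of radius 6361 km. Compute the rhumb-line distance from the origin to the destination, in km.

Δψ = ln[tan(π/4+φ₂/2)/tan(π/4+φ₁/2)] = +0.0051;  Δφ = +0.0038 rad,  Δλ = +0.3215 rad
q = Δφ/Δψ = 0.7568
d = R·√(Δφ² + q²Δλ²) = 6361·0.24332 = 1548 km

1548 km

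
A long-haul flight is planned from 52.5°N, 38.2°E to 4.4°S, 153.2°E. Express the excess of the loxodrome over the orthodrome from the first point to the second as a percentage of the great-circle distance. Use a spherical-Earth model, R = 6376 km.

Great circle: σ = 1.8938 rad → d_gc = Rσ = 12074.6 km
Rhumb: Δφ = -0.9931, Δλ = +2.0071, Δψ = -1.1573, q = Δφ/Δψ = 0.8581 → d_rh = R√(Δφ²+q²Δλ²) = 12676.5 km
Excess = (12676.5 − 12074.6) / 12074.6 = 601.9 / 12074.6 = 4.98% ≈ 5.0%

5.0%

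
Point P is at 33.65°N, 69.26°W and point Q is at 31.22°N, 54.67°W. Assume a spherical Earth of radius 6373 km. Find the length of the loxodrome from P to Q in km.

Rhumb course C = atan2(Δλ, Δψ) with Δψ = ln[tan(π/4+φ₂/2)/tan(π/4+φ₁/2)] = -0.0503, Δλ = +0.2546 → C = 101.16°
d = R·|Δφ| / |cos C| = 6373·0.04241 / 0.19363 = 1396 km

1396 km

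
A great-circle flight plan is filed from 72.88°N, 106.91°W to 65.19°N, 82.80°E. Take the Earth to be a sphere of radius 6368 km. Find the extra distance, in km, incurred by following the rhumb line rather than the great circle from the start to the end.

Great circle: cos σ = sin φ₁ sin φ₂ + cos φ₁ cos φ₂ cos Δλ,  σ = 0.7292 rad → d_gc = 4643.3 km
Rhumb line: Δψ = -0.3793, q = Δφ/Δψ = 0.3538, d_rh = R√(Δφ²+q²Δλ²) = 6751.1 km
Excess = 6751.1 − 4643.3 = 2107.8 ≈ 2108 km

2108 km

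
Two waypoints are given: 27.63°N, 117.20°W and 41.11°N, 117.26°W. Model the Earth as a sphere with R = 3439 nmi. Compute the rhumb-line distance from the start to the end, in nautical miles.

809 nmi

Δψ = ln[tan(π/4+φ₂/2)/tan(π/4+φ₁/2)] = +0.2863;  Δφ = +0.2353 rad,  Δλ = -0.0010 rad
q = Δφ/Δψ = 0.8217
d = R·√(Δφ² + q²Δλ²) = 3439·0.23527 = 809 nmi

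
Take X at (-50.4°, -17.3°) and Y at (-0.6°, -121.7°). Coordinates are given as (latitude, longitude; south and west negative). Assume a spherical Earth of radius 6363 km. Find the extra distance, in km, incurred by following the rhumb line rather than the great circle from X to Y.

Great circle: cos σ = sin φ₁ sin φ₂ + cos φ₁ cos φ₂ cos Δλ,  σ = 1.7218 rad → d_gc = 10955.9 km
Rhumb line: Δψ = +1.0111, q = Δφ/Δψ = 0.8596, d_rh = R√(Δφ²+q²Δλ²) = 11398.2 km
Excess = 11398.2 − 10955.9 = 442.3 ≈ 442 km

442 km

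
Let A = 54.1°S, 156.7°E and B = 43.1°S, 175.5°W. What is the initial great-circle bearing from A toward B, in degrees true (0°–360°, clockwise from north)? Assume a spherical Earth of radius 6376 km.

θ = atan2( sin Δλ·cos φ₂ ,  cos φ₁ sin φ₂ − sin φ₁ cos φ₂ cos Δλ )
  = atan2(+0.3405, +0.1225) = 70.21°

70.2°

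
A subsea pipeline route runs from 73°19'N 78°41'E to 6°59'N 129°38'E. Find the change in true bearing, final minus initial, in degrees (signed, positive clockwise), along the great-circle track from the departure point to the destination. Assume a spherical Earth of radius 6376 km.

+40.3°

Initial bearing θ₁ = atan2(sin Δλ cos φ₂, cos φ₁ sin φ₂ − sin φ₁ cos φ₂ cos Δλ) = 126.20°
Final bearing θ₂ = (initial bearing from the destination back to the start) + 180° = 166.50°
Δθ = θ₂ − θ₁ = +40.3°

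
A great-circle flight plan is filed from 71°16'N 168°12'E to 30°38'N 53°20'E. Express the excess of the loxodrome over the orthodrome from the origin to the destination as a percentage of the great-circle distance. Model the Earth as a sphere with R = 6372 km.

Great circle: σ = 1.1957 rad → d_gc = Rσ = 7619.1 km
Rhumb: Δφ = -0.7092, Δλ = -2.0048, Δψ = -1.2400, q = Δφ/Δψ = 0.5719 → d_rh = R√(Δφ²+q²Δλ²) = 8590.7 km
Excess = (8590.7 − 7619.1) / 7619.1 = 971.6 / 7619.1 = 12.752% ≈ 12.8%

12.8%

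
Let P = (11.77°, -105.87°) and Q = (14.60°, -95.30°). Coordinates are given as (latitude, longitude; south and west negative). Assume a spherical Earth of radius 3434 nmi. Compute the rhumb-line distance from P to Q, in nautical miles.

Rhumb course C = atan2(Δλ, Δψ) with Δψ = ln[tan(π/4+φ₂/2)/tan(π/4+φ₁/2)] = +0.0507, Δλ = +0.1845 → C = 74.62°
d = R·|Δφ| / |cos C| = 3434·0.04939 / 0.26517 = 640 nmi

640 nmi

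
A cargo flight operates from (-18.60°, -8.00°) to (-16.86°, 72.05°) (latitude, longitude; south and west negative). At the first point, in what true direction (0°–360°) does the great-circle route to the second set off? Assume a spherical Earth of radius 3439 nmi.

103.3°

N = sin Δλ·cos φ₂ = +0.9426;  D = cos φ₁ sin φ₂ − sin φ₁ cos φ₂ cos Δλ = -0.2221
initial course = atan2(N, D) = 103.26°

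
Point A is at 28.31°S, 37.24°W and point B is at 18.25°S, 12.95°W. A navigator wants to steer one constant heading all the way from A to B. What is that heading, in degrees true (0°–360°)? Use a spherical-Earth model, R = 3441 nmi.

65.7°

Δψ = ln[tan(π/4+φ₂/2)/tan(π/4+φ₁/2)] = +0.1915
Δλ = +0.4239 rad (taken the short way round)
course = atan2(Δλ, Δψ) = 65.69°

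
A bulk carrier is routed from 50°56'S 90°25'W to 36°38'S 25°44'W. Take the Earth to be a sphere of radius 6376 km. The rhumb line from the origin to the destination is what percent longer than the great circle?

2.8%

Great circle: σ = 0.8237 rad → d_gc = Rσ = 5251.6 km
Rhumb: Δφ = +0.2496, Δλ = +1.1289, Δψ = +0.3483, q = Δφ/Δψ = 0.7166 → d_rh = R√(Δφ²+q²Δλ²) = 5398.1 km
Excess = (5398.1 − 5251.6) / 5251.6 = 146.5 / 5251.6 = 2.79% ≈ 2.8%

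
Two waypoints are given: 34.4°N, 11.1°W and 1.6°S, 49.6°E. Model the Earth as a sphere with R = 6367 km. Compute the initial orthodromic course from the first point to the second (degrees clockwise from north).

θ = atan2( sin Δλ·cos φ₂ ,  cos φ₁ sin φ₂ − sin φ₁ cos φ₂ cos Δλ )
  = atan2(+0.8717, -0.2994) = 108.96°

109.0°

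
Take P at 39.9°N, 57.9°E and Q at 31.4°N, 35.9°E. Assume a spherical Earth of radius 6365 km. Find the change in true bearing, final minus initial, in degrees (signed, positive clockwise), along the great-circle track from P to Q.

-13.0°

Initial bearing θ₁ = atan2(sin Δλ cos φ₂, cos φ₁ sin φ₂ − sin φ₁ cos φ₂ cos Δλ) = 251.35°
Final bearing θ₂ = (initial bearing from the destination back to the start) + 180° = 238.38°
Δθ = θ₂ − θ₁ = -13.0°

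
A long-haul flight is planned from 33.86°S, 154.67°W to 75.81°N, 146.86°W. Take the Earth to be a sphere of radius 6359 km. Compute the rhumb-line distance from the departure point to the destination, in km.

12187 km

Δψ = ln[tan(π/4+φ₂/2)/tan(π/4+φ₁/2)] = +2.7124;  Δφ = +1.9141 rad,  Δλ = +0.1363 rad
q = Δφ/Δψ = 0.7057
d = R·√(Δφ² + q²Δλ²) = 6359·1.91652 = 12187 km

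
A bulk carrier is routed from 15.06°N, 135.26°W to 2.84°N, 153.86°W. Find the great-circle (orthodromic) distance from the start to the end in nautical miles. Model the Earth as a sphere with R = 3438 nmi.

1322 nmi

Haversine: a = sin²(Δφ/2)+cos φ₁ cos φ₂ sin²(Δλ/2) = 0.03652;  σ = 2·atan2(√a,√(1−a))
σ = 22.033° → d = Rσ = 3438·0.38455 = 1322 nmi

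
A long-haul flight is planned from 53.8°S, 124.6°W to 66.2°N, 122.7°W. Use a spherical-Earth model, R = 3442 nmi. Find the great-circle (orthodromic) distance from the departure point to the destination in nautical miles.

7209 nmi

cos σ = sin φ₁ sin φ₂ + cos φ₁ cos φ₂ cos Δλ
      = sin(-53.80°)sin(66.20°) + cos(-53.80°)cos(66.20°)cos(1.90°) = -0.5001
σ = 120.009° → d = Rσ = 3442·2.09455 = 7209 nmi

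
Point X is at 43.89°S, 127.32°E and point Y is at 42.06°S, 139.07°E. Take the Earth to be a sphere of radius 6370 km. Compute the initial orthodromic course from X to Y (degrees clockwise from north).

N = sin Δλ·cos φ₂ = +0.1512;  D = cos φ₁ sin φ₂ − sin φ₁ cos φ₂ cos Δλ = +0.0211
initial course = atan2(N, D) = 82.04°

82.0°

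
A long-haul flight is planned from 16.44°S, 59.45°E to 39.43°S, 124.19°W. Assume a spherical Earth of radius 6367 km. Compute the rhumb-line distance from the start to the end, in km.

17321 km

Δψ = ln[tan(π/4+φ₂/2)/tan(π/4+φ₁/2)] = -0.4590;  Δφ = -0.4013 rad,  Δλ = +3.0781 rad
q = Δφ/Δψ = 0.8741
d = R·√(Δφ² + q²Δλ²) = 6367·2.72041 = 17321 km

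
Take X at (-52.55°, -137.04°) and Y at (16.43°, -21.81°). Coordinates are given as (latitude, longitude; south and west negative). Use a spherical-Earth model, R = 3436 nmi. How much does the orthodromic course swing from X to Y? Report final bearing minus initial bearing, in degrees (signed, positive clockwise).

Initial bearing θ₁ = atan2(sin Δλ cos φ₂, cos φ₁ sin φ₂ − sin φ₁ cos φ₂ cos Δλ) = 99.97°
Final bearing θ₂ = (initial bearing from the destination back to the start) + 180° = 38.64°
Δθ = θ₂ − θ₁ = -61.3°

-61.3°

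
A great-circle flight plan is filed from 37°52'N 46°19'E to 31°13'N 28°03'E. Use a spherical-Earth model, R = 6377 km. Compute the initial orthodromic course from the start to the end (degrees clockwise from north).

N = sin Δλ·cos φ₂ = -0.2681;  D = cos φ₁ sin φ₂ − sin φ₁ cos φ₂ cos Δλ = -0.0894
initial course = atan2(N, D) = 251.57°

251.6°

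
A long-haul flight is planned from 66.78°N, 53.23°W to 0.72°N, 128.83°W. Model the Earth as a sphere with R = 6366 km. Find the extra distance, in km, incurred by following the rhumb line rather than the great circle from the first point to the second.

287 km

Great circle: cos σ = sin φ₁ sin φ₂ + cos φ₁ cos φ₂ cos Δλ,  σ = 1.4610 rad → d_gc = 9300.6 km
Rhumb line: Δψ = -1.5700, q = Δφ/Δψ = 0.7344, d_rh = R√(Δφ²+q²Δλ²) = 9587.7 km
Excess = 9587.7 − 9300.6 = 287.1 ≈ 287 km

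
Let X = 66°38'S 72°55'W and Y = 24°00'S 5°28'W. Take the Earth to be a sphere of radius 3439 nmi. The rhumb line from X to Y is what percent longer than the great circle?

3.4%

Great circle: σ = 1.0329 rad → d_gc = Rσ = 3552.2 nmi
Rhumb: Δφ = +0.7441, Δλ = +1.1772, Δψ = +1.1444, q = Δφ/Δψ = 0.6502 → d_rh = R√(Δφ²+q²Δλ²) = 3671.2 nmi
Excess = (3671.2 − 3552.2) / 3552.2 = 119.0 / 3552.2 = 3.35004% ≈ 3.4%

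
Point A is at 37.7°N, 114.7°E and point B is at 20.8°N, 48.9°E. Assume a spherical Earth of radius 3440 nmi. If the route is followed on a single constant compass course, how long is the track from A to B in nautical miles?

3574 nmi

Δψ = ln[tan(π/4+φ₂/2)/tan(π/4+φ₁/2)] = -0.3401;  Δφ = -0.2950 rad,  Δλ = -1.1484 rad
q = Δφ/Δψ = 0.8673
d = R·√(Δφ² + q²Δλ²) = 3440·1.03881 = 3574 nmi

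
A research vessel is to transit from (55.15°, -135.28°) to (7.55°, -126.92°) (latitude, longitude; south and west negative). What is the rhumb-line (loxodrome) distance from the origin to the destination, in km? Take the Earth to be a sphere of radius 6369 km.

Δψ = ln[tan(π/4+φ₂/2)/tan(π/4+φ₁/2)] = -1.0267;  Δφ = -0.8308 rad,  Δλ = +0.1459 rad
q = Δφ/Δψ = 0.8092
d = R·√(Δφ² + q²Δλ²) = 6369·0.83913 = 5344 km

5344 km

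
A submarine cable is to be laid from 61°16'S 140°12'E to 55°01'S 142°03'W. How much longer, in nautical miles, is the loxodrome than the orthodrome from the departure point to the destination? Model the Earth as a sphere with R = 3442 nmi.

Great circle: cos σ = sin φ₁ sin φ₂ + cos φ₁ cos φ₂ cos Δλ,  σ = 0.6810 rad → d_gc = 2344.2 nmi
Rhumb line: Δψ = +0.2073, q = Δφ/Δψ = 0.5262, d_rh = R√(Δφ²+q²Δλ²) = 2486.3 nmi
Excess = 2486.3 − 2344.2 = 142.1 ≈ 142 nmi

142 nmi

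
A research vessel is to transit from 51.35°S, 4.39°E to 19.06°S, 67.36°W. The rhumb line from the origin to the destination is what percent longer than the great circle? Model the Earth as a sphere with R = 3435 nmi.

2.6%

Great circle: σ = 1.1153 rad → d_gc = Rσ = 3831.1 nmi
Rhumb: Δφ = +0.5636, Δλ = -1.2523, Δψ = +0.7089, q = Δφ/Δψ = 0.7950 → d_rh = R√(Δφ²+q²Δλ²) = 3929.6 nmi
Excess = (3929.6 − 3831.1) / 3831.1 = 98.5 / 3831.1 = 2.57% ≈ 2.6%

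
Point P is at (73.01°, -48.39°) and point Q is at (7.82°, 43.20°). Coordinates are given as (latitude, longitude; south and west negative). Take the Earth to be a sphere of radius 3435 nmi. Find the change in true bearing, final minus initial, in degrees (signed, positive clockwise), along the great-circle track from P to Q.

At departure: θ₁ = atan2(sin Δλ cos φ₂, cos φ₁ sin φ₂ − sin φ₁ cos φ₂ cos Δλ) = 86.18°
At arrival: θ₂ = atan2(sin Δλ cos φ₁, −cos φ₂ sin φ₁ + sin φ₂ cos φ₁ cos Δλ) = 162.88°
Δθ = θ₂ − θ₁ = +76.7°

+76.7°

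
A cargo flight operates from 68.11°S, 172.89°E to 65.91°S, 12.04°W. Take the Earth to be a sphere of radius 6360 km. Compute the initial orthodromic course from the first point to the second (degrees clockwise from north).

θ = atan2( sin Δλ·cos φ₂ ,  cos φ₁ sin φ₂ − sin φ₁ cos φ₂ cos Δλ )
  = atan2(+0.0351, -0.7177) = 177.20°

177.2°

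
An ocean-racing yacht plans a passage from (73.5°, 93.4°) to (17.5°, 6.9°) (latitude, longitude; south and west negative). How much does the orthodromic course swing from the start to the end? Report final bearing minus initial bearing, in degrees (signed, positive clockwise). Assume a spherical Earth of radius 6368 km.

Initial bearing θ₁ = atan2(sin Δλ cos φ₂, cos φ₁ sin φ₂ − sin φ₁ cos φ₂ cos Δλ) = 271.78°
Final bearing θ₂ = (initial bearing from the destination back to the start) + 180° = 197.32°
Δθ = θ₂ − θ₁ = -74.5°

-74.5°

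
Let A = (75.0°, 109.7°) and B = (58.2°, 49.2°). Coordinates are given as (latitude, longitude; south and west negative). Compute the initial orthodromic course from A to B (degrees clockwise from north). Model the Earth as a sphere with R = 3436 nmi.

θ = atan2( sin Δλ·cos φ₂ ,  cos φ₁ sin φ₂ − sin φ₁ cos φ₂ cos Δλ )
  = atan2(-0.4586, -0.0307) = 266.17°

266.2°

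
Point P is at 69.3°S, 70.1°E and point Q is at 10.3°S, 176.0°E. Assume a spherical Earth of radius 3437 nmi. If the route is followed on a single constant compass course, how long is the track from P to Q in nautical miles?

5573 nmi

Rhumb course C = atan2(Δλ, Δψ) with Δψ = ln[tan(π/4+φ₂/2)/tan(π/4+φ₁/2)] = +1.5195, Δλ = +1.8483 → C = 50.58°
d = R·|Δφ| / |cos C| = 3437·1.02974 / 0.63506 = 5573 nmi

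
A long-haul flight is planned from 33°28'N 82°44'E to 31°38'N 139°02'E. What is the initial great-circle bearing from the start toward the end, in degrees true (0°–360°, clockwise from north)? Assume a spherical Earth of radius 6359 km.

N = sin Δλ·cos φ₂ = +0.7083;  D = cos φ₁ sin φ₂ − sin φ₁ cos φ₂ cos Δλ = +0.1770
initial course = atan2(N, D) = 75.97°

76.0°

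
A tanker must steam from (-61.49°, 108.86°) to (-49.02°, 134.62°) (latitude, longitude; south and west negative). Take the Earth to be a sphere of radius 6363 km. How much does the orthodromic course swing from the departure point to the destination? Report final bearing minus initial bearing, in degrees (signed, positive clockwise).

Initial bearing θ₁ = atan2(sin Δλ cos φ₂, cos φ₁ sin φ₂ − sin φ₁ cos φ₂ cos Δλ) = 60.90°
Final bearing θ₂ = (initial bearing from the destination back to the start) + 180° = 39.49°
Δθ = θ₂ − θ₁ = -21.4°

-21.4°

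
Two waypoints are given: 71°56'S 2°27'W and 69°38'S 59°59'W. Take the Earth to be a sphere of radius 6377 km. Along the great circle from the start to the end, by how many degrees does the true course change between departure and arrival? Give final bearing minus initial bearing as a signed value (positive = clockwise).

+54.8°

At departure: θ₁ = atan2(sin Δλ cos φ₂, cos φ₁ sin φ₂ − sin φ₁ cos φ₂ cos Δλ) = 248.93°
At arrival: θ₂ = atan2(sin Δλ cos φ₁, −cos φ₂ sin φ₁ + sin φ₂ cos φ₁ cos Δλ) = 303.75°
Δθ = θ₂ − θ₁ = +54.8°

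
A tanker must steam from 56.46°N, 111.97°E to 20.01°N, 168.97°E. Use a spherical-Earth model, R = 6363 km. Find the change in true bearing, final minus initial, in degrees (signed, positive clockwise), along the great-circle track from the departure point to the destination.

Initial bearing θ₁ = atan2(sin Δλ cos φ₂, cos φ₁ sin φ₂ − sin φ₁ cos φ₂ cos Δλ) = 106.77°
Final bearing θ₂ = (initial bearing from the destination back to the start) + 180° = 145.74°
Δθ = θ₂ − θ₁ = +39.0°

+39.0°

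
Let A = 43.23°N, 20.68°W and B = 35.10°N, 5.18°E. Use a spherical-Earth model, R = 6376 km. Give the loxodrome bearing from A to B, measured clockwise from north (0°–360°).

Meridional parts: M(φ₁)=+0.8383, M(φ₂)=+0.6550 → ΔM = -0.1834;  Δλ = +0.4513 rad
tan C = Δλ / ΔM = -2.4614 → C = 112.11°

112.1°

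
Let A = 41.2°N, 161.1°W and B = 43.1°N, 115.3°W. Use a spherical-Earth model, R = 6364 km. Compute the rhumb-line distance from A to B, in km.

3777 km

Rhumb course C = atan2(Δλ, Δψ) with Δψ = ln[tan(π/4+φ₂/2)/tan(π/4+φ₁/2)] = +0.0447, Δλ = +0.7994 → C = 86.80°
d = R·|Δφ| / |cos C| = 6364·0.03316 / 0.05587 = 3777 km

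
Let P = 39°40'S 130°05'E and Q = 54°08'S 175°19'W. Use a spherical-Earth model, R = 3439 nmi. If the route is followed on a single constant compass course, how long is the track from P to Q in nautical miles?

2383 nmi

Δψ = ln[tan(π/4+φ₂/2)/tan(π/4+φ₁/2)] = -0.3728;  Δφ = -0.2525 rad,  Δλ = +0.9529 rad
q = Δφ/Δψ = 0.6773
d = R·√(Δφ² + q²Δλ²) = 3439·0.69303 = 2383 nmi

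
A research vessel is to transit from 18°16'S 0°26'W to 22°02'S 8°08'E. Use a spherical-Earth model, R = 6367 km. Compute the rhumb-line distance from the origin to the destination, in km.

987 km

Rhumb course C = atan2(Δλ, Δψ) with Δψ = ln[tan(π/4+φ₂/2)/tan(π/4+φ₁/2)] = -0.0700, Δλ = +0.1495 → C = 115.10°
d = R·|Δφ| / |cos C| = 6367·0.06574 / 0.42422 = 987 km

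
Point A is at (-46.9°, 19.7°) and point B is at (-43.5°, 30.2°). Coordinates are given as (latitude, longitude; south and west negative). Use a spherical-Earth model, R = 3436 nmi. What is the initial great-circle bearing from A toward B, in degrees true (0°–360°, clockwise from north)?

69.1°

N = sin Δλ·cos φ₂ = +0.1322;  D = cos φ₁ sin φ₂ − sin φ₁ cos φ₂ cos Δλ = +0.0504
initial course = atan2(N, D) = 69.12°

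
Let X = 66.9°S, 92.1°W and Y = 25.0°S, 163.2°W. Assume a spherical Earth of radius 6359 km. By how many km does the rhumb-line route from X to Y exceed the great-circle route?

253 km

Great circle: cos σ = sin φ₁ sin φ₂ + cos φ₁ cos φ₂ cos Δλ,  σ = 1.0427 rad → d_gc = 6630.4 km
Rhumb line: Δψ = +1.1370, q = Δφ/Δψ = 0.6432, d_rh = R√(Δφ²+q²Δλ²) = 6883.7 km
Excess = 6883.7 − 6630.4 = 253.3 ≈ 253 km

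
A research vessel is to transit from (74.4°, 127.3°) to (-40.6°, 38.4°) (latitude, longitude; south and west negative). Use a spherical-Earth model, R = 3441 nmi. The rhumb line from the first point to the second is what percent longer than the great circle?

Great circle: σ = 2.2432 rad → d_gc = Rσ = 7718.9 nmi
Rhumb: Δφ = -2.0071, Δλ = -1.5516, Δψ = -2.7645, q = Δφ/Δψ = 0.7260 → d_rh = R√(Δφ²+q²Δλ²) = 7920.0 nmi
Excess = (7920.0 − 7718.9) / 7718.9 = 201.1 / 7718.9 = 2.61% ≈ 2.6%

2.6%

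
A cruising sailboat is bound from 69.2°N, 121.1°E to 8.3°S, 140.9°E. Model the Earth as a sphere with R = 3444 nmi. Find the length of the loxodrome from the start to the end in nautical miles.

4740 nmi

Δψ = ln[tan(π/4+φ₂/2)/tan(π/4+φ₁/2)] = -1.8407;  Δφ = -1.3526 rad,  Δλ = +0.3456 rad
q = Δφ/Δψ = 0.7348
d = R·√(Δφ² + q²Δλ²) = 3444·1.37626 = 4740 nmi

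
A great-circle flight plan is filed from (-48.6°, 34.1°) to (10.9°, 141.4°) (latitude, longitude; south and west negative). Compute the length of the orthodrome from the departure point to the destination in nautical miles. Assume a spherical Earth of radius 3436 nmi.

6571 nmi

cos σ = sin φ₁ sin φ₂ + cos φ₁ cos φ₂ cos Δλ
      = sin(-48.60°)sin(10.90°) + cos(-48.60°)cos(10.90°)cos(107.30°) = -0.3350
σ = 109.570° → d = Rσ = 3436·1.91235 = 6571 nmi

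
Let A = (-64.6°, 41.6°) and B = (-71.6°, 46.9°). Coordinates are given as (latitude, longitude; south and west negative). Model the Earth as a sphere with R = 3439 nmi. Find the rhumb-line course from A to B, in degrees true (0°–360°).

164.4°

Δψ = ln[tan(π/4+φ₂/2)/tan(π/4+φ₁/2)] = -0.3303
Δλ = +0.0925 rad (taken the short way round)
course = atan2(Δλ, Δψ) = 164.36°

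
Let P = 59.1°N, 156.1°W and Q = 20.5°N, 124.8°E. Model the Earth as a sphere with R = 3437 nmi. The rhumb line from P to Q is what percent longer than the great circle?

3.9%

Great circle: σ = 1.1686 rad → d_gc = Rσ = 4016.4 nmi
Rhumb: Δφ = -0.6737, Δλ = -1.3806, Δψ = -0.9203, q = Δφ/Δψ = 0.7321 → d_rh = R√(Δφ²+q²Δλ²) = 4174.6 nmi
Excess = (4174.6 − 4016.4) / 4016.4 = 158.2 / 4016.4 = 3.94% ≈ 3.9%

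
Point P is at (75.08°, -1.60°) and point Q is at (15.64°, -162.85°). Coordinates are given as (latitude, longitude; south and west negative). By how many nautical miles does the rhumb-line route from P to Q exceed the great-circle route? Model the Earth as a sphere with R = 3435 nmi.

Great circle: cos σ = sin φ₁ sin φ₂ + cos φ₁ cos φ₂ cos Δλ,  σ = 1.5451 rad → d_gc = 5307.3 nmi
Rhumb line: Δψ = -1.7566, q = Δφ/Δψ = 0.5906, d_rh = R√(Δφ²+q²Δλ²) = 6730.3 nmi
Excess = 6730.3 − 5307.3 = 1423.0 ≈ 1423 nmi

1423 nmi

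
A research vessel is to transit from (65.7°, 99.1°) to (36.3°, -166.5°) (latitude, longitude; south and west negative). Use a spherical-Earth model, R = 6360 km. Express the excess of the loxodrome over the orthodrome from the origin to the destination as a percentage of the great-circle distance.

Great circle: σ = 1.0308 rad → d_gc = Rσ = 6556.0 km
Rhumb: Δφ = -0.5131, Δλ = +1.6476, Δψ = -0.8550, q = Δφ/Δψ = 0.6002 → d_rh = R√(Δφ²+q²Δλ²) = 7085.2 km
Excess = (7085.2 − 6556.0) / 6556.0 = 529.2 / 6556.0 = 8.07% ≈ 8.1%

8.1%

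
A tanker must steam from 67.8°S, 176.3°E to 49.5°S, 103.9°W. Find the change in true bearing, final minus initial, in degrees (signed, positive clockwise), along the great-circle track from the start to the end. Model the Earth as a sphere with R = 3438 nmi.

-71.8°

At departure: θ₁ = atan2(sin Δλ cos φ₂, cos φ₁ sin φ₂ − sin φ₁ cos φ₂ cos Δλ) = 105.80°
At arrival: θ₂ = atan2(sin Δλ cos φ₁, −cos φ₂ sin φ₁ + sin φ₂ cos φ₁ cos Δλ) = 34.04°
Δθ = θ₂ − θ₁ = -71.8°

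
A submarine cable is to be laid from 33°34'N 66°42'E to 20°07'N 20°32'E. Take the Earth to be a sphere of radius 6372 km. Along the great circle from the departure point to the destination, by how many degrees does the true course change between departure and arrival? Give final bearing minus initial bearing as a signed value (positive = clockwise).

At departure: θ₁ = atan2(sin Δλ cos φ₂, cos φ₁ sin φ₂ − sin φ₁ cos φ₂ cos Δλ) = 263.85°
At arrival: θ₂ = atan2(sin Δλ cos φ₁, −cos φ₂ sin φ₁ + sin φ₂ cos φ₁ cos Δλ) = 241.92°
Δθ = θ₂ − θ₁ = -21.9°

-21.9°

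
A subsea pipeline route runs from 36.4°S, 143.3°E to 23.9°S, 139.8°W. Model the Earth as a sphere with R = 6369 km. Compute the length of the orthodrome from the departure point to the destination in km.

Haversine: a = sin²(Δφ/2)+cos φ₁ cos φ₂ sin²(Δλ/2) = 0.29640;  σ = 2·atan2(√a,√(1−a))
σ = 65.971° → d = Rσ = 6369·1.15140 = 7333 km

7333 km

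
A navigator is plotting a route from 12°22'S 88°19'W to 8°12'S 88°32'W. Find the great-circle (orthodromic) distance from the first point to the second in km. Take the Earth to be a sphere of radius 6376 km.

464 km

cos σ = sin φ₁ sin φ₂ + cos φ₁ cos φ₂ cos Δλ
      = sin(-12.37°)sin(-8.20°) + cos(-12.37°)cos(-8.20°)cos(-0.22°) = 0.9974
σ = 4.172° → d = Rσ = 6376·0.07282 = 464 km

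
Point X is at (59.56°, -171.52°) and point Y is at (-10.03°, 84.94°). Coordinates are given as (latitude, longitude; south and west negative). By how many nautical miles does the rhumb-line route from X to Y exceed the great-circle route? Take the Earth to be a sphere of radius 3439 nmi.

267 nmi

Great circle: cos σ = sin φ₁ sin φ₂ + cos φ₁ cos φ₂ cos Δλ,  σ = 1.8410 rad → d_gc = 6331.3 nmi
Rhumb line: Δψ = -1.4777, q = Δφ/Δψ = 0.8220, d_rh = R√(Δφ²+q²Δλ²) = 6598.5 nmi
Excess = 6598.5 − 6331.3 = 267.2 ≈ 267 nmi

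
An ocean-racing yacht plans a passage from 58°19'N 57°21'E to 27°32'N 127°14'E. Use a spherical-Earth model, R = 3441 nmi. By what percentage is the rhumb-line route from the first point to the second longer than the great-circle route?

Great circle: σ = 0.9842 rad → d_gc = Rσ = 3386.5 nmi
Rhumb: Δφ = -0.5373, Δλ = +1.2197, Δψ = -0.7594, q = Δφ/Δψ = 0.7074 → d_rh = R√(Δφ²+q²Δλ²) = 3497.7 nmi
Excess = (3497.7 − 3386.5) / 3386.5 = 111.2 / 3386.5 = 3.28% ≈ 3.3%

3.3%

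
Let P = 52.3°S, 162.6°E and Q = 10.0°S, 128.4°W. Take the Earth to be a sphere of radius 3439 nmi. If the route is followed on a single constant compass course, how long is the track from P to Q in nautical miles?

4243 nmi

Rhumb course C = atan2(Δλ, Δψ) with Δψ = ln[tan(π/4+φ₂/2)/tan(π/4+φ₁/2)] = +0.8993, Δλ = +1.2043 → C = 53.25°
d = R·|Δφ| / |cos C| = 3439·0.73827 / 0.59832 = 4243 nmi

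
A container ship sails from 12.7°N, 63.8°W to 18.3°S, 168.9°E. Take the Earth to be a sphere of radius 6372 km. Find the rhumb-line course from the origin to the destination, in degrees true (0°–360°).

256.1°

Meridional parts: M(φ₁)=+0.2235, M(φ₂)=-0.3250 → ΔM = -0.5485;  Δλ = -2.2218 rad
tan C = Δλ / ΔM = +4.0510 → C = 256.13°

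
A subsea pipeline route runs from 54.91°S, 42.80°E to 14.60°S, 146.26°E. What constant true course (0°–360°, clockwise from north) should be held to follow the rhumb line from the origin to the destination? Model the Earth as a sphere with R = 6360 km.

63.7°

Δψ = ln[tan(π/4+φ₂/2)/tan(π/4+φ₁/2)] = +0.8939
Δλ = +1.8057 rad (taken the short way round)
course = atan2(Δλ, Δψ) = 63.66°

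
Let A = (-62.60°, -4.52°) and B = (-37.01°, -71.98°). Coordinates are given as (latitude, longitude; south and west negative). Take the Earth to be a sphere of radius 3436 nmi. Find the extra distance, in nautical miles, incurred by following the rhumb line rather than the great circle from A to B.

Great circle: cos σ = sin φ₁ sin φ₂ + cos φ₁ cos φ₂ cos Δλ,  σ = 0.8294 rad → d_gc = 2849.9 nmi
Rhumb line: Δψ = +0.7153, q = Δφ/Δψ = 0.6244, d_rh = R√(Δφ²+q²Δλ²) = 2955.6 nmi
Excess = 2955.6 − 2849.9 = 105.7 ≈ 106 nmi

106 nmi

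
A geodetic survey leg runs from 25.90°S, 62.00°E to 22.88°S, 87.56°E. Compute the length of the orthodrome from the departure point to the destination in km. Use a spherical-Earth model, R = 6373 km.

2607 km

cos σ = sin φ₁ sin φ₂ + cos φ₁ cos φ₂ cos Δλ
      = sin(-25.90°)sin(-22.88°) + cos(-25.90°)cos(-22.88°)cos(25.56°) = 0.9175
σ = 23.436° → d = Rσ = 6373·0.40904 = 2607 km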